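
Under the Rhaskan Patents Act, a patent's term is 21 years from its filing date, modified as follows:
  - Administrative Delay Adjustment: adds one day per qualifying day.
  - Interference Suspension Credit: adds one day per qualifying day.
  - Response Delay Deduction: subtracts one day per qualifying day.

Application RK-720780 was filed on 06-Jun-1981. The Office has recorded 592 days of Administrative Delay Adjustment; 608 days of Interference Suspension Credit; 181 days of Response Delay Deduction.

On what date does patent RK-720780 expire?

March 21, 2005

Base term: filing date + 21 years → 6 June 2002.
Administrative Delay Adjustment: +592 days → 19 January 2004.
Interference Suspension Credit: +608 days → 18 September 2005.
Response Delay Deduction: −181 days → 21 March 2005.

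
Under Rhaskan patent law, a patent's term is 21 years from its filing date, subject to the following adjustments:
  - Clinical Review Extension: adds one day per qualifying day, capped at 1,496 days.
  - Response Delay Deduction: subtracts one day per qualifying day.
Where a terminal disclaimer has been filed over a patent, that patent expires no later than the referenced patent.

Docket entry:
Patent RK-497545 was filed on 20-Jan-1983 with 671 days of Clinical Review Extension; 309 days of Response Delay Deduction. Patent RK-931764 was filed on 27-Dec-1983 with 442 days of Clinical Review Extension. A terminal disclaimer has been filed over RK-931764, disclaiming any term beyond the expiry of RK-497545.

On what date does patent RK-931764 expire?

2005-01-16

Natural term of RK-931764:
  Base: filing + 21 years → 27 December 2004.
  Clinical Review Extension: 442 days (within the 1496-day cap) → +442 days → 14 March 2006.
Expiry of referenced patent RK-497545:
  Base: filing + 21 years → 20 January 2004.
  Clinical Review Extension: 671 days (within the 1496-day cap) → +671 days → 21 November 2005.
  Response Delay Deduction: −309 days → 16 January 2005.
Terminal disclaimer: RK-931764 expires on the earlier of 14 March 2006 and 16 January 2005.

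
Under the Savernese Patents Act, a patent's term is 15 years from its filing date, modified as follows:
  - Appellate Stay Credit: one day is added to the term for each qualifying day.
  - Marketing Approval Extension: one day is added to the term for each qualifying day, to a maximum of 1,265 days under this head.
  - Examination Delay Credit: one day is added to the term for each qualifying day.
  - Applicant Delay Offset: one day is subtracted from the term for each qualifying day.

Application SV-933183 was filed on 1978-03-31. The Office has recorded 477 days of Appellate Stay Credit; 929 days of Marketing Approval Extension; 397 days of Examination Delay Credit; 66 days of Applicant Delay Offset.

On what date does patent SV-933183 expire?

January 1, 1998

Base term: filing date + 15 years → 31 March 1993.
Appellate Stay Credit: +477 days → 21 July 1994.
Marketing Approval Extension: 929 days (within the 1265-day cap) → +929 days → 4 February 1997.
Examination Delay Credit: +397 days → 8 March 1998.
Applicant Delay Offset: −66 days → 1 January 1998.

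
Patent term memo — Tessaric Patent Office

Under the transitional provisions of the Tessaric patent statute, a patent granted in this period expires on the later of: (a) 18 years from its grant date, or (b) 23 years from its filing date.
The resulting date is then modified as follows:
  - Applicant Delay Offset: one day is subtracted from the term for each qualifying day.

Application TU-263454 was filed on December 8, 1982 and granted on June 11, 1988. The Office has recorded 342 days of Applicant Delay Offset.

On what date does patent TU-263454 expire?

July 4, 2005

(a) grant + 18 years → 11 June 2006.
(b) filing + 23 years → 8 December 2005.
Later of the two: 11 June 2006.
Applicant Delay Offset: −342 days → 4 July 2005.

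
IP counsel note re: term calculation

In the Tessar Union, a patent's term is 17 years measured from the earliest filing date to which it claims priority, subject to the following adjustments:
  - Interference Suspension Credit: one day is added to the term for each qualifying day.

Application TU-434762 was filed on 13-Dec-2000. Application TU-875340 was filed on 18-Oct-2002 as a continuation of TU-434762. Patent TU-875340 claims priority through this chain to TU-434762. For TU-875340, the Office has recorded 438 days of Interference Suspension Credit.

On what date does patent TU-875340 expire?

2019-02-24

Earliest priority filing: 13 December 2000.
Base term: 13 December 2000 + 17 years → 13 December 2017.
Interference Suspension Credit: +438 days → 24 February 2019.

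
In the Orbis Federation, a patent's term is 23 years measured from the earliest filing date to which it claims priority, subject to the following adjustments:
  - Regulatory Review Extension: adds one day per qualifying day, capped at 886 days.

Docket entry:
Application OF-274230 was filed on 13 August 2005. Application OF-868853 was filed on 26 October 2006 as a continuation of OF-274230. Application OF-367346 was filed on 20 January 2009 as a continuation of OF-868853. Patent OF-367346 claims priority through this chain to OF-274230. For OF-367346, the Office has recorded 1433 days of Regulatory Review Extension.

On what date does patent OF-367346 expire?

January 16, 2031

Earliest priority filing: 13 August 2005.
Base term: 13 August 2005 + 23 years → 13 August 2028.
Regulatory Review Extension: 1433 days claimed exceeds the 886-day cap, so +886 days → 16 January 2031.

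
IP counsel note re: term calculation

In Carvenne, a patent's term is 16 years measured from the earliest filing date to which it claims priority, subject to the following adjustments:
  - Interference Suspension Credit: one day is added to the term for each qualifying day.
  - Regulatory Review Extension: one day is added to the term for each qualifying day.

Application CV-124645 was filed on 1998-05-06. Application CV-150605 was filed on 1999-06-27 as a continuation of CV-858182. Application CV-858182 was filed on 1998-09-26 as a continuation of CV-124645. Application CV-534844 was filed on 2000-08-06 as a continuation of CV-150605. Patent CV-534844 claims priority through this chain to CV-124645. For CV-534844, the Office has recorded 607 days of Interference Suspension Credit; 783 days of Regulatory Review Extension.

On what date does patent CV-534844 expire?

2018-02-24

Earliest priority filing: 6 May 1998.
Base term: 6 May 1998 + 16 years → 6 May 2014.
Interference Suspension Credit: +607 days → 3 January 2016.
Regulatory Review Extension: +783 days → 24 February 2018.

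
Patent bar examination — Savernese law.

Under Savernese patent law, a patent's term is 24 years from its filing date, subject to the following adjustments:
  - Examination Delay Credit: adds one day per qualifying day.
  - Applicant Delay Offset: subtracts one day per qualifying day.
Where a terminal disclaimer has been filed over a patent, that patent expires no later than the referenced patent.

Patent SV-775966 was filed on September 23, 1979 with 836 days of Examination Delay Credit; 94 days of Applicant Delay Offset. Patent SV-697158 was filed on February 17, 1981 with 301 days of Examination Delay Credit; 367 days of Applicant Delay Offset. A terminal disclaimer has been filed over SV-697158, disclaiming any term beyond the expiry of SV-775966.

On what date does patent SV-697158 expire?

Natural term of SV-697158:
  Base: filing + 24 years → 17 February 2005.
  Examination Delay Credit: +301 days → 15 December 2005.
  Applicant Delay Offset: −367 days → 13 December 2004.
Expiry of referenced patent SV-775966:
  Base: filing + 24 years → 23 September 2003.
  Examination Delay Credit: +836 days → 6 January 2006.
  Applicant Delay Offset: −94 days → 4 October 2005.
Terminal disclaimer: SV-697158 expires on the earlier of 13 December 2004 and 4 October 2005.

2004-12-13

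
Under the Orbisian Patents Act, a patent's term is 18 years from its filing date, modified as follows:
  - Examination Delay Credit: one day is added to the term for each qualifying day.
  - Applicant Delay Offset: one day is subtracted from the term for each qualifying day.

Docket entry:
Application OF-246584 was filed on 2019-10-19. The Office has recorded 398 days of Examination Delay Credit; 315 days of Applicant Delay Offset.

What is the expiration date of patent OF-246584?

2038-01-10

Base term: filing date + 18 years → 19 October 2037.
Examination Delay Credit: +398 days → 21 November 2038.
Applicant Delay Offset: −315 days → 10 January 2038.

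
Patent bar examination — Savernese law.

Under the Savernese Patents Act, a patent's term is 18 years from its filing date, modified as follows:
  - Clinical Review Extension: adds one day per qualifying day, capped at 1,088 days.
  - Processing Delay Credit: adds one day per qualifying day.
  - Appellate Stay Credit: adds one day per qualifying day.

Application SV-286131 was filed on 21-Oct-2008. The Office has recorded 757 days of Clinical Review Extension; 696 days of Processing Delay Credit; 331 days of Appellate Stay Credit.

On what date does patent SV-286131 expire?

Base term: filing date + 18 years → 21 October 2026.
Clinical Review Extension: 757 days (within the 1088-day cap) → +757 days → 16 November 2028.
Processing Delay Credit: +696 days → 13 October 2030.
Appellate Stay Credit: +331 days → 9 September 2031.

2031-09-09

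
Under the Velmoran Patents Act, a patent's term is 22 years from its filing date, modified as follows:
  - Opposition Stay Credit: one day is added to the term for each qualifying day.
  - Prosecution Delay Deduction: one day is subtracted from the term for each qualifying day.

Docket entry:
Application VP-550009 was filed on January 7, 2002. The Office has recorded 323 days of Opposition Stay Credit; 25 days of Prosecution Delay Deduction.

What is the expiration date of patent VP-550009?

October 31, 2024

Base term: filing date + 22 years → 7 January 2024.
Opposition Stay Credit: +323 days → 25 November 2024.
Prosecution Delay Deduction: −25 days → 31 October 2024.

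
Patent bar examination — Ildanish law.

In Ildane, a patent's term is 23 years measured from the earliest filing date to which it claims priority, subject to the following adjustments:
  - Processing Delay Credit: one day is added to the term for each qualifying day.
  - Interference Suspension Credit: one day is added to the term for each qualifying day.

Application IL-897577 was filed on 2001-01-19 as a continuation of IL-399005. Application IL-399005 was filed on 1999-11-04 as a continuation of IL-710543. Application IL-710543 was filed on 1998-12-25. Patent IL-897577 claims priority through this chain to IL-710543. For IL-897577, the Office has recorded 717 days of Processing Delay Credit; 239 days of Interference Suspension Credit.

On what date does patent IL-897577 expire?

Earliest priority filing: 25 December 1998.
Base term: 25 December 1998 + 23 years → 25 December 2021.
Processing Delay Credit: +717 days → 12 December 2023.
Interference Suspension Credit: +239 days → 7 August 2024.

August 7, 2024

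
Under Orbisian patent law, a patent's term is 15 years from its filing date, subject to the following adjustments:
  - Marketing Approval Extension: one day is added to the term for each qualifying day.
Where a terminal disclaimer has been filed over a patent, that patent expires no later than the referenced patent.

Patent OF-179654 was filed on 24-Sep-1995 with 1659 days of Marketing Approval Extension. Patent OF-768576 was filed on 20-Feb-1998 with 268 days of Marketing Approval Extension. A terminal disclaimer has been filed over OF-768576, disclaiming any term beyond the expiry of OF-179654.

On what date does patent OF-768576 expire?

Natural term of OF-768576:
  Base: filing + 15 years → 20 February 2013.
  Marketing Approval Extension: +268 days → 15 November 2013.
Expiry of referenced patent OF-179654:
  Base: filing + 15 years → 24 September 2010.
  Marketing Approval Extension: +1659 days → 10 April 2015.
Terminal disclaimer: OF-768576 expires on the earlier of 15 November 2013 and 10 April 2015.

2013-11-15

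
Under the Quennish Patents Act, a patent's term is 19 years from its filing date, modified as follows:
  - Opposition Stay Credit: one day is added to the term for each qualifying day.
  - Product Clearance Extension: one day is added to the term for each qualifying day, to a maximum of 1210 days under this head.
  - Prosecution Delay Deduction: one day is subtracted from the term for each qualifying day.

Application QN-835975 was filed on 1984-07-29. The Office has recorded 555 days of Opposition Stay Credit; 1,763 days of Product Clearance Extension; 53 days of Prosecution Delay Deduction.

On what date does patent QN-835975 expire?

Base term: filing date + 19 years → 29 July 2003.
Opposition Stay Credit: +555 days → 3 February 2005.
Product Clearance Extension: 1763 days claimed exceeds the 1210-day cap, so +1210 days → 28 May 2008.
Prosecution Delay Deduction: −53 days → 5 April 2008.

April 5, 2008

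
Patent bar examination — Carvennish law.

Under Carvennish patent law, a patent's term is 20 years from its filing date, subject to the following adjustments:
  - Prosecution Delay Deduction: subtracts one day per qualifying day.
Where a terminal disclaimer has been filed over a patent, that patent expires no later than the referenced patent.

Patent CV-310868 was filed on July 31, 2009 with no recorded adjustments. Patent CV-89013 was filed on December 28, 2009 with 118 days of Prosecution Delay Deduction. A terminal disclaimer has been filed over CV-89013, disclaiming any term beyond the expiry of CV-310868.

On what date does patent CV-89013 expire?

July 31, 2029

Natural term of CV-89013:
  Base: filing + 20 years → 28 December 2029.
  Prosecution Delay Deduction: −118 days → 1 September 2029.
Expiry of referenced patent CV-310868:
  Base: filing + 20 years → 31 July 2029.
Terminal disclaimer: CV-89013 expires on the earlier of 1 September 2029 and 31 July 2029.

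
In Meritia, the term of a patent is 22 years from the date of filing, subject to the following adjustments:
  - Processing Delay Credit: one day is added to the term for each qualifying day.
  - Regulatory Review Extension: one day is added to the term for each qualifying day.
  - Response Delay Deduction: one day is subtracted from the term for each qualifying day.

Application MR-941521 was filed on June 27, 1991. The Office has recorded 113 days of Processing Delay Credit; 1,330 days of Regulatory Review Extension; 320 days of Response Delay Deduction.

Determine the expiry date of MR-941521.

2016-07-24

Base term: filing date + 22 years → 27 June 2013.
Processing Delay Credit: +113 days → 18 October 2013.
Regulatory Review Extension: +1330 days → 9 June 2017.
Response Delay Deduction: −320 days → 24 July 2016.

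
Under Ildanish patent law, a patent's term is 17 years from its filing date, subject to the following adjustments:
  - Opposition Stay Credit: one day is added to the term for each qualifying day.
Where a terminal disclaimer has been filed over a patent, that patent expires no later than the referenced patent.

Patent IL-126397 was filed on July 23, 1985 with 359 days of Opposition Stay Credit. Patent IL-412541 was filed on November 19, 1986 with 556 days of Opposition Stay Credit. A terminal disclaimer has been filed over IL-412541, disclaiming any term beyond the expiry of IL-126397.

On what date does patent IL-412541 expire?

2003-07-17

Natural term of IL-412541:
  Base: filing + 17 years → 19 November 2003.
  Opposition Stay Credit: +556 days → 28 May 2005.
Expiry of referenced patent IL-126397:
  Base: filing + 17 years → 23 July 2002.
  Opposition Stay Credit: +359 days → 17 July 2003.
Terminal disclaimer: IL-412541 expires on the earlier of 28 May 2005 and 17 July 2003.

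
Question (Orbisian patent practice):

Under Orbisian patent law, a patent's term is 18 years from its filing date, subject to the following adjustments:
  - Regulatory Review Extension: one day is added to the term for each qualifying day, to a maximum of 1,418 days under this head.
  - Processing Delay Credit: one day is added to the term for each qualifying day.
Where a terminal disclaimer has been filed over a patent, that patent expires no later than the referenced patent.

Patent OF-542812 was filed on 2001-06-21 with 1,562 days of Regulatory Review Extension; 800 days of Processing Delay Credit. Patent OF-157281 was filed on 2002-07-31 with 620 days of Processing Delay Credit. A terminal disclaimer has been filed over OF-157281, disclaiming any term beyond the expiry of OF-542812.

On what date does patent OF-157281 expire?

2022-04-12

Natural term of OF-157281:
  Base: filing + 18 years → 31 July 2020.
  Processing Delay Credit: +620 days → 12 April 2022.
Expiry of referenced patent OF-542812:
  Base: filing + 18 years → 21 June 2019.
  Regulatory Review Extension: 1562 days claimed exceeds the 1418-day cap, so +1418 days → 9 May 2023.
  Processing Delay Credit: +800 days → 17 July 2025.
Terminal disclaimer: OF-157281 expires on the earlier of 12 April 2022 and 17 July 2025.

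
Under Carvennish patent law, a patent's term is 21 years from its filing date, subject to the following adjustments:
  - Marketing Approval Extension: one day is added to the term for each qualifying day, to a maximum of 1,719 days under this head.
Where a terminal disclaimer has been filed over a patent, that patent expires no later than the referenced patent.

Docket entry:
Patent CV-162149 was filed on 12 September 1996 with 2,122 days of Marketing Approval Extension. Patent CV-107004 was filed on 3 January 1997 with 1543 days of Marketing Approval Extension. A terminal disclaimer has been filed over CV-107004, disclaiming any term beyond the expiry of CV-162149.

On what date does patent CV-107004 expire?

March 26, 2022

Natural term of CV-107004:
  Base: filing + 21 years → 3 January 2018.
  Marketing Approval Extension: 1543 days (within the 1719-day cap) → +1543 days → 26 March 2022.
Expiry of referenced patent CV-162149:
  Base: filing + 21 years → 12 September 2017.
  Marketing Approval Extension: 2122 days claimed exceeds the 1719-day cap, so +1719 days → 28 May 2022.
Terminal disclaimer: CV-107004 expires on the earlier of 26 March 2022 and 28 May 2022.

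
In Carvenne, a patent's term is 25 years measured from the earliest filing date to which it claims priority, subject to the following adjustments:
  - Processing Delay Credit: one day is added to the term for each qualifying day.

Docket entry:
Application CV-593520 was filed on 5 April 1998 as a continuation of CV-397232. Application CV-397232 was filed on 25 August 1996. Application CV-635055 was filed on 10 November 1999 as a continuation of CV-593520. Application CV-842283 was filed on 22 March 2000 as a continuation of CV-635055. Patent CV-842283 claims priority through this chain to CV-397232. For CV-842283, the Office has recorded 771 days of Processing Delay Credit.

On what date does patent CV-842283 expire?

2023-10-05

Earliest priority filing: 25 August 1996.
Base term: 25 August 1996 + 25 years → 25 August 2021.
Processing Delay Credit: +771 days → 5 October 2023.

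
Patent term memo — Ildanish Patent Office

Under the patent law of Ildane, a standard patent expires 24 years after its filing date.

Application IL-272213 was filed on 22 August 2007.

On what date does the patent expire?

August 22, 2031

Filing date + 24 years → 22 August 2031.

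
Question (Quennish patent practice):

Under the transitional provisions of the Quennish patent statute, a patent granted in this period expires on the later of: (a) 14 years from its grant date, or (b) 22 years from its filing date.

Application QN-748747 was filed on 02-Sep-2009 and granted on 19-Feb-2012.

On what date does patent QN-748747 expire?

(a) grant + 14 years → 19 February 2026.
(b) filing + 22 years → 2 September 2031.
Later of the two: 2 September 2031.

September 2, 2031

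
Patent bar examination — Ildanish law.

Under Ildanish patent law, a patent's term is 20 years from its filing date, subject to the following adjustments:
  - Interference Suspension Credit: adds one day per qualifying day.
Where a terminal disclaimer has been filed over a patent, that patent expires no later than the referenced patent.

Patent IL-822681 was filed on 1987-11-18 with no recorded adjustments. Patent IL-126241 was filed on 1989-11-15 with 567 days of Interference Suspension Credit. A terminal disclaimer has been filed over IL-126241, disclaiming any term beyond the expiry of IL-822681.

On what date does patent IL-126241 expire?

2007-11-18

Natural term of IL-126241:
  Base: filing + 20 years → 15 November 2009.
  Interference Suspension Credit: +567 days → 5 June 2011.
Expiry of referenced patent IL-822681:
  Base: filing + 20 years → 18 November 2007.
Terminal disclaimer: IL-126241 expires on the earlier of 5 June 2011 and 18 November 2007.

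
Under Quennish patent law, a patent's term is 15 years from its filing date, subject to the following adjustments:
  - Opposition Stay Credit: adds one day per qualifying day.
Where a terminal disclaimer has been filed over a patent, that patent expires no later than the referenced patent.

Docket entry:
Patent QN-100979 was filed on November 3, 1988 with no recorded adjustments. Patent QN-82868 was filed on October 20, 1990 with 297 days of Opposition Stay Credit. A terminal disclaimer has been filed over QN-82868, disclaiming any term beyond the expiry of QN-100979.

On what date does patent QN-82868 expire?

November 3, 2003

Natural term of QN-82868:
  Base: filing + 15 years → 20 October 2005.
  Opposition Stay Credit: +297 days → 13 August 2006.
Expiry of referenced patent QN-100979:
  Base: filing + 15 years → 3 November 2003.
Terminal disclaimer: QN-82868 expires on the earlier of 13 August 2006 and 3 November 2003.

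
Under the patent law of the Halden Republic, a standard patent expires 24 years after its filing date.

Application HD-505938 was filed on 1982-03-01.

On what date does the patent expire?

Filing date + 24 years → 1 March 2006.

2006-03-01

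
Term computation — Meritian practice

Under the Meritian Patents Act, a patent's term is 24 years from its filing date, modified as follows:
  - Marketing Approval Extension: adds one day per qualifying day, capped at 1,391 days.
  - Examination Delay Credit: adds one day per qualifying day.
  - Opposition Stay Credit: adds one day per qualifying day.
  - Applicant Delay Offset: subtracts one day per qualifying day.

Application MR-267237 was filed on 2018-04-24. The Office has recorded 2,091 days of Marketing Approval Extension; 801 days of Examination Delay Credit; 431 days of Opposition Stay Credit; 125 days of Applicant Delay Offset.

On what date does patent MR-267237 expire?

February 24, 2049

Base term: filing date + 24 years → 24 April 2042.
Marketing Approval Extension: 2091 days claimed exceeds the 1391-day cap, so +1391 days → 13 February 2046.
Examination Delay Credit: +801 days → 24 April 2048.
Opposition Stay Credit: +431 days → 29 June 2049.
Applicant Delay Offset: −125 days → 24 February 2049.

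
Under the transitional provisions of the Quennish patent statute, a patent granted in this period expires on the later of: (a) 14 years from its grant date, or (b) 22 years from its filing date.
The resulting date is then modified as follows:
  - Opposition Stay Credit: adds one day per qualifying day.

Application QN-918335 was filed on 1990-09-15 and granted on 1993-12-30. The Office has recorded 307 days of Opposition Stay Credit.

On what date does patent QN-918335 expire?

(a) grant + 14 years → 30 December 2007.
(b) filing + 22 years → 15 September 2012.
Later of the two: 15 September 2012.
Opposition Stay Credit: +307 days → 19 July 2013.

July 19, 2013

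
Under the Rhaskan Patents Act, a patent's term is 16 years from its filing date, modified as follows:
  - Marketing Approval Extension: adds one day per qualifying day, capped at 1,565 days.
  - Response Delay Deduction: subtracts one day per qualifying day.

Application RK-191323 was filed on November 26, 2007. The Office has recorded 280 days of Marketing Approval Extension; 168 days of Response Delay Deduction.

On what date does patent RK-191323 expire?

2024-03-17

Base term: filing date + 16 years → 26 November 2023.
Marketing Approval Extension: 280 days (within the 1565-day cap) → +280 days → 1 September 2024.
Response Delay Deduction: −168 days → 17 March 2024.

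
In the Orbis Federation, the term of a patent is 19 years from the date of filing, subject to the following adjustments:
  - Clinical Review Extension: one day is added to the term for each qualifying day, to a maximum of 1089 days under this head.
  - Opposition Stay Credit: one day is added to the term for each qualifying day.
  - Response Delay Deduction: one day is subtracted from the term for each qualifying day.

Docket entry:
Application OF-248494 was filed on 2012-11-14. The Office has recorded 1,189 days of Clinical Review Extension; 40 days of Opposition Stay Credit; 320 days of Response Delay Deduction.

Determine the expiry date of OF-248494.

Base term: filing date + 19 years → 14 November 2031.
Clinical Review Extension: 1189 days claimed exceeds the 1089-day cap, so +1089 days → 7 November 2034.
Opposition Stay Credit: +40 days → 17 December 2034.
Response Delay Deduction: −320 days → 31 January 2034.

2034-01-31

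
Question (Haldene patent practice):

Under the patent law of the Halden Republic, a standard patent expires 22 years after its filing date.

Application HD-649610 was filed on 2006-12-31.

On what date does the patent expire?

2028-12-31

Filing date + 22 years → 31 December 2028.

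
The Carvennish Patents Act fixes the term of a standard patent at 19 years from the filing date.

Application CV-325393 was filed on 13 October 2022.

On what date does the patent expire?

Filing date + 19 years → 13 October 2041.

October 13, 2041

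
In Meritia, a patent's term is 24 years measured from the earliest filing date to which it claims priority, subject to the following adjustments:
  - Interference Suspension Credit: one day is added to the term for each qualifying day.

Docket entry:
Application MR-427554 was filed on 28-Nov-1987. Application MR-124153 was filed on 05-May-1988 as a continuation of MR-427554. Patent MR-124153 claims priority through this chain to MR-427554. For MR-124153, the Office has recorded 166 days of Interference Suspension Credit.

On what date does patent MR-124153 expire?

Earliest priority filing: 28 November 1987.
Base term: 28 November 1987 + 24 years → 28 November 2011.
Interference Suspension Credit: +166 days → 12 May 2012.

2012-05-12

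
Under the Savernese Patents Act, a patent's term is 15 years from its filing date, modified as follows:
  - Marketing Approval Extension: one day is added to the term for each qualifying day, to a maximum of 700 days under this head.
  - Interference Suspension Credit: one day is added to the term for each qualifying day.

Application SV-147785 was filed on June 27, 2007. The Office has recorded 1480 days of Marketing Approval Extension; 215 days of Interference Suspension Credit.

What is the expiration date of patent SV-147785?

December 28, 2024

Base term: filing date + 15 years → 27 June 2022.
Marketing Approval Extension: 1480 days claimed exceeds the 700-day cap, so +700 days → 27 May 2024.
Interference Suspension Credit: +215 days → 28 December 2024.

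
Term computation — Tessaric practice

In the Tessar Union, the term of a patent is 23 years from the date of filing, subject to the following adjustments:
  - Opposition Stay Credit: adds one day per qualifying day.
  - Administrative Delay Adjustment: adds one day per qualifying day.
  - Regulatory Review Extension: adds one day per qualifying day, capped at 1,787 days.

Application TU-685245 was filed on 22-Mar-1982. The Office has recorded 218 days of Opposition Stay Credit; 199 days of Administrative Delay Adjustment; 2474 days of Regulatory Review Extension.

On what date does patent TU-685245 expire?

April 4, 2011

Base term: filing date + 23 years → 22 March 2005.
Opposition Stay Credit: +218 days → 26 October 2005.
Administrative Delay Adjustment: +199 days → 13 May 2006.
Regulatory Review Extension: 2474 days claimed exceeds the 1787-day cap, so +1787 days → 4 April 2011.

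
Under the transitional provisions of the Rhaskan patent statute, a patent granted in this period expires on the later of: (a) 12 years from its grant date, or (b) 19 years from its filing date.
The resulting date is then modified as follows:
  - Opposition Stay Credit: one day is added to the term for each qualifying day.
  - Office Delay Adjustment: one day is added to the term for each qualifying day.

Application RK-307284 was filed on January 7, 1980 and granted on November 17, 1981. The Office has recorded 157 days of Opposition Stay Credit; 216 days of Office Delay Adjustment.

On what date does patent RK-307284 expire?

2000-01-15

(a) grant + 12 years → 17 November 1993.
(b) filing + 19 years → 7 January 1999.
Later of the two: 7 January 1999.
Opposition Stay Credit: +157 days → 13 June 1999.
Office Delay Adjustment: +216 days → 15 January 2000.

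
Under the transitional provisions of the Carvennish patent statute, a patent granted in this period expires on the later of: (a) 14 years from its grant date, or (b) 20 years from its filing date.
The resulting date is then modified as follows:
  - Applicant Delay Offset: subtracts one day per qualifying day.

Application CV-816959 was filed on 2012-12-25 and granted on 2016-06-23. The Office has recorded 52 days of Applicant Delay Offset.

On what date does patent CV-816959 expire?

(a) grant + 14 years → 23 June 2030.
(b) filing + 20 years → 25 December 2032.
Later of the two: 25 December 2032.
Applicant Delay Offset: −52 days → 3 November 2032.

2032-11-03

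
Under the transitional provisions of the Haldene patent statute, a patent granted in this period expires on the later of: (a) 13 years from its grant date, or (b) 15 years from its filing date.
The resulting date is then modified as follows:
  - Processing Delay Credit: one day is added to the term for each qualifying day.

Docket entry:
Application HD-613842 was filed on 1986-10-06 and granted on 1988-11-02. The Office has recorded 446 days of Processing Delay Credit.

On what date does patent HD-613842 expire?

2003-01-22

(a) grant + 13 years → 2 November 2001.
(b) filing + 15 years → 6 October 2001.
Later of the two: 2 November 2001.
Processing Delay Credit: +446 days → 22 January 2003.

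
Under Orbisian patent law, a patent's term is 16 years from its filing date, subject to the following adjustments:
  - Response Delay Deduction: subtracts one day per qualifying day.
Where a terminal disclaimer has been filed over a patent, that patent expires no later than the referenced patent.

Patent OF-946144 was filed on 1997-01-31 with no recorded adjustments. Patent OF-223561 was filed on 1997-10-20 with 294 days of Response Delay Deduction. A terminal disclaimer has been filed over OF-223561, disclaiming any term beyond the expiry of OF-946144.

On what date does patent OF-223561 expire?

2012-12-30

Natural term of OF-223561:
  Base: filing + 16 years → 20 October 2013.
  Response Delay Deduction: −294 days → 30 December 2012.
Expiry of referenced patent OF-946144:
  Base: filing + 16 years → 31 January 2013.
Terminal disclaimer: OF-223561 expires on the earlier of 30 December 2012 and 31 January 2013.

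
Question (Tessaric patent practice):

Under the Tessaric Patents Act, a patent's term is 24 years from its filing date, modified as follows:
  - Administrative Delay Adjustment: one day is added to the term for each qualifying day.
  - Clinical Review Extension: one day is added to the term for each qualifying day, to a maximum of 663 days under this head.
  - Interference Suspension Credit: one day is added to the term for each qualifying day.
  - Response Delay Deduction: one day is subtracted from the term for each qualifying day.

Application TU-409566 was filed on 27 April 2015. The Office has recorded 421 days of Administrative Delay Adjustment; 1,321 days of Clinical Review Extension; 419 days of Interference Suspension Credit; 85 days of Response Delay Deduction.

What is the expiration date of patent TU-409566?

March 15, 2043

Base term: filing date + 24 years → 27 April 2039.
Administrative Delay Adjustment: +421 days → 21 June 2040.
Clinical Review Extension: 1321 days claimed exceeds the 663-day cap, so +663 days → 15 April 2042.
Interference Suspension Credit: +419 days → 8 June 2043.
Response Delay Deduction: −85 days → 15 March 2043.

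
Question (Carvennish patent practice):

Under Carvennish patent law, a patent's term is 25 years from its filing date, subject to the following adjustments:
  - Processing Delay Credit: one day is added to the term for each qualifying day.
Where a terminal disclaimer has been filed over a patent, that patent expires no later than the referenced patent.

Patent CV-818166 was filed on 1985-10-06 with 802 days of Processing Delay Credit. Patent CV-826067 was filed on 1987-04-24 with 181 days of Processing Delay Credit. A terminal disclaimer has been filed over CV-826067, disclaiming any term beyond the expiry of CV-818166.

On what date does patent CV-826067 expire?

October 22, 2012

Natural term of CV-826067:
  Base: filing + 25 years → 24 April 2012.
  Processing Delay Credit: +181 days → 22 October 2012.
Expiry of referenced patent CV-818166:
  Base: filing + 25 years → 6 October 2010.
  Processing Delay Credit: +802 days → 16 December 2012.
Terminal disclaimer: CV-826067 expires on the earlier of 22 October 2012 and 16 December 2012.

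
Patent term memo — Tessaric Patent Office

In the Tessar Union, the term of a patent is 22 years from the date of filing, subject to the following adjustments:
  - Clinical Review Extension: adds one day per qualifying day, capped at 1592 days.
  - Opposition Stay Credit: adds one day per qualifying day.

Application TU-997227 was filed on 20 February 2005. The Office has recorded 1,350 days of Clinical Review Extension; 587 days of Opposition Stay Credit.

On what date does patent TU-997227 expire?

June 10, 2032

Base term: filing date + 22 years → 20 February 2027.
Clinical Review Extension: 1350 days (within the 1592-day cap) → +1350 days → 1 November 2030.
Opposition Stay Credit: +587 days → 10 June 2032.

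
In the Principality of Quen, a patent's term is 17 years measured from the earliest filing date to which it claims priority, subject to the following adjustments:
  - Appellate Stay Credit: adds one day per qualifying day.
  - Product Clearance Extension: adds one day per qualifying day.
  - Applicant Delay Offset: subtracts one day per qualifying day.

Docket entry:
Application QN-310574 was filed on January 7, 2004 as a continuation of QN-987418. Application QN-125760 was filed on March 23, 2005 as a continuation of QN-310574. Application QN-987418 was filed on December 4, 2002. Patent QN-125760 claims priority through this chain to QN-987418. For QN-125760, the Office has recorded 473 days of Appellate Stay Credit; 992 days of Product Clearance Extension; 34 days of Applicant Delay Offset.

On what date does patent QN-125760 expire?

Earliest priority filing: 4 December 2002.
Base term: 4 December 2002 + 17 years → 4 December 2019.
Appellate Stay Credit: +473 days → 21 March 2021.
Product Clearance Extension: +992 days → 8 December 2023.
Applicant Delay Offset: −34 days → 4 November 2023.

November 4, 2023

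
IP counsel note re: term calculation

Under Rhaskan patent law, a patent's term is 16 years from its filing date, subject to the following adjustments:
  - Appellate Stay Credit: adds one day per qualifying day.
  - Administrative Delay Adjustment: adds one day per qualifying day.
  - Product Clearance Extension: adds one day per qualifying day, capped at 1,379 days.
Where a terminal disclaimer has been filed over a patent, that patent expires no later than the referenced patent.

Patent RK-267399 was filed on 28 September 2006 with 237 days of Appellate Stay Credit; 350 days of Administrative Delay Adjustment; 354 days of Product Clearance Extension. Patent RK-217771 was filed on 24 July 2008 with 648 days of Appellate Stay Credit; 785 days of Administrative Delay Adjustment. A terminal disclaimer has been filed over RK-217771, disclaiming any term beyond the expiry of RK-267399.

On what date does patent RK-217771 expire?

April 26, 2025

Natural term of RK-217771:
  Base: filing + 16 years → 24 July 2024.
  Appellate Stay Credit: +648 days → 3 May 2026.
  Administrative Delay Adjustment: +785 days → 26 June 2028.
Expiry of referenced patent RK-267399:
  Base: filing + 16 years → 28 September 2022.
  Appellate Stay Credit: +237 days → 23 May 2023.
  Administrative Delay Adjustment: +350 days → 7 May 2024.
  Product Clearance Extension: 354 days (within the 1379-day cap) → +354 days → 26 April 2025.
Terminal disclaimer: RK-217771 expires on the earlier of 26 June 2028 and 26 April 2025.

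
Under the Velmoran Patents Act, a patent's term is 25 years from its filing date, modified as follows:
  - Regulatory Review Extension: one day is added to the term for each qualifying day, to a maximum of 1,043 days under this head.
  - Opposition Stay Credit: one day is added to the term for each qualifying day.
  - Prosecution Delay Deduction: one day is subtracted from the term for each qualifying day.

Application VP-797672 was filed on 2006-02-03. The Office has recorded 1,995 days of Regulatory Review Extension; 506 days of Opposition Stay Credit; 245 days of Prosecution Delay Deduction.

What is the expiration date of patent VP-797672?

August 30, 2034

Base term: filing date + 25 years → 3 February 2031.
Regulatory Review Extension: 1995 days claimed exceeds the 1043-day cap, so +1043 days → 12 December 2033.
Opposition Stay Credit: +506 days → 2 May 2035.
Prosecution Delay Deduction: −245 days → 30 August 2034.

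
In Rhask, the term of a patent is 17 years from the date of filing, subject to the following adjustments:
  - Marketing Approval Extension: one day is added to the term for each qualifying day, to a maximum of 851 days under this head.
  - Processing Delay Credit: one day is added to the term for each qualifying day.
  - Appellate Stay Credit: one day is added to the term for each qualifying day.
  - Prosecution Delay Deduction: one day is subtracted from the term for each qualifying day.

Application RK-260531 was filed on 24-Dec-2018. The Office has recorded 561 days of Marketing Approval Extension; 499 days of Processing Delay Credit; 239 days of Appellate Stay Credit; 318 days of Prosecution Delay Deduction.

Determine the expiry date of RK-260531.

Base term: filing date + 17 years → 24 December 2035.
Marketing Approval Extension: 561 days (within the 851-day cap) → +561 days → 7 July 2037.
Processing Delay Credit: +499 days → 18 November 2038.
Appellate Stay Credit: +239 days → 15 July 2039.
Prosecution Delay Deduction: −318 days → 31 August 2038.

2038-08-31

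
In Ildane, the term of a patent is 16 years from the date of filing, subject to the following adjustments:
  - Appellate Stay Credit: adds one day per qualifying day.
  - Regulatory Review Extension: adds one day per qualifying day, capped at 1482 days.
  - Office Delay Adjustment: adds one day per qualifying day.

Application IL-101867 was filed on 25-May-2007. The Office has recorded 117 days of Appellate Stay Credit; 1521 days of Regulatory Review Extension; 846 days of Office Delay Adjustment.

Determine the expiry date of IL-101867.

Base term: filing date + 16 years → 25 May 2023.
Appellate Stay Credit: +117 days → 19 September 2023.
Regulatory Review Extension: 1521 days claimed exceeds the 1482-day cap, so +1482 days → 10 October 2027.
Office Delay Adjustment: +846 days → 2 February 2030.

February 2, 2030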